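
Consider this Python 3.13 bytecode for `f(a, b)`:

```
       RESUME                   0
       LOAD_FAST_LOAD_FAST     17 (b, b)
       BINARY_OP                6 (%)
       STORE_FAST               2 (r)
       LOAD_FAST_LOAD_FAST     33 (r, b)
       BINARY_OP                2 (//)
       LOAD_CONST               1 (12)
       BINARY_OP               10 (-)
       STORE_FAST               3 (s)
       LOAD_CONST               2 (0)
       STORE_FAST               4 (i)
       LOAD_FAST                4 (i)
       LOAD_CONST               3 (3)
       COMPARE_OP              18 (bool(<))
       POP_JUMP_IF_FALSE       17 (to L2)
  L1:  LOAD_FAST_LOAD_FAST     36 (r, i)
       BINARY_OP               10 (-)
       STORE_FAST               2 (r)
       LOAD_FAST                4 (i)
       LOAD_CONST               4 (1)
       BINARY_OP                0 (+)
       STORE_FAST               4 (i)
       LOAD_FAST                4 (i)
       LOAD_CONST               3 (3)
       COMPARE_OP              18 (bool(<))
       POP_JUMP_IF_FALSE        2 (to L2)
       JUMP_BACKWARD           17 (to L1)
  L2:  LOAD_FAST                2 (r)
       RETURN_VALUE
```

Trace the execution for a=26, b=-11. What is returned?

-3

LOAD_FAST_LOAD_FAST b,b → push -11,-11. Stack: [-11, -11]
BINARY_OP % → -11 % -11 = 0. Stack: [0]
STORE_FAST r → r=0. Stack: []
LOAD_FAST_LOAD_FAST r,b → push 0,-11. Stack: [0, -11]
BINARY_OP // → 0 // -11 = 0. Stack: [0]
LOAD_CONST → push 12. Stack: [0, 12]
BINARY_OP - → 0 - 12 = -12. Stack: [-12]
STORE_FAST s → s=-12. Stack: []
LOAD_CONST → push 0. Stack: [0]
STORE_FAST i → i=0. Stack: []
LOAD_FAST i → push 0. Stack: [0]
LOAD_CONST → push 3. Stack: [0, 3]
COMPARE_OP bool(<) → 0 vs 3 = True. Stack: [True]
POP_JUMP_IF_FALSE → pop True; no jump. Stack: []
LOAD_FAST_LOAD_FAST r,i → push 0,0. Stack: [0, 0]
BINARY_OP - → 0 - 0 = 0. Stack: [0]
STORE_FAST r → r=0. Stack: []
LOAD_FAST i → push 0. Stack: [0]
LOAD_CONST → push 1. Stack: [0, 1]
BINARY_OP + → 0 + 1 = 1. Stack: [1]
STORE_FAST i → i=1. Stack: []
LOAD_FAST i → push 1. Stack: [1]
LOAD_CONST → push 3. Stack: [1, 3]
COMPARE_OP bool(<) → 1 vs 3 = True. Stack: [True]
POP_JUMP_IF_FALSE → pop True; no jump. Stack: []
LOAD_FAST_LOAD_FAST r,i → push 0,1. Stack: [0, 1]
BINARY_OP - → 0 - 1 = -1. Stack: [-1]
STORE_FAST r → r=-1. Stack: []
LOAD_FAST i → push 1. Stack: [1]
LOAD_CONST → push 1. Stack: [1, 1]
BINARY_OP + → 1 + 1 = 2. Stack: [2]
STORE_FAST i → i=2. Stack: []
LOAD_FAST i → push 2. Stack: [2]
LOAD_CONST → push 3. Stack: [2, 3]
COMPARE_OP bool(<) → 2 vs 3 = True. Stack: [True]
POP_JUMP_IF_FALSE → pop True; no jump. Stack: []
LOAD_FAST_LOAD_FAST r,i → push -1,2. Stack: [-1, 2]
BINARY_OP - → -1 - 2 = -3. Stack: [-3]
STORE_FAST r → r=-3. Stack: []
LOAD_FAST i → push 2. Stack: [2]
LOAD_CONST → push 1. Stack: [2, 1]
BINARY_OP + → 2 + 1 = 3. Stack: [3]
STORE_FAST i → i=3. Stack: []
LOAD_FAST i → push 3. Stack: [3]
LOAD_CONST → push 3. Stack: [3, 3]
COMPARE_OP bool(<) → 3 vs 3 = False. Stack: [False]
POP_JUMP_IF_FALSE → pop False; jump. Stack: []
LOAD_FAST r → push -3. Stack: [-3]
RETURN_VALUE → return -3.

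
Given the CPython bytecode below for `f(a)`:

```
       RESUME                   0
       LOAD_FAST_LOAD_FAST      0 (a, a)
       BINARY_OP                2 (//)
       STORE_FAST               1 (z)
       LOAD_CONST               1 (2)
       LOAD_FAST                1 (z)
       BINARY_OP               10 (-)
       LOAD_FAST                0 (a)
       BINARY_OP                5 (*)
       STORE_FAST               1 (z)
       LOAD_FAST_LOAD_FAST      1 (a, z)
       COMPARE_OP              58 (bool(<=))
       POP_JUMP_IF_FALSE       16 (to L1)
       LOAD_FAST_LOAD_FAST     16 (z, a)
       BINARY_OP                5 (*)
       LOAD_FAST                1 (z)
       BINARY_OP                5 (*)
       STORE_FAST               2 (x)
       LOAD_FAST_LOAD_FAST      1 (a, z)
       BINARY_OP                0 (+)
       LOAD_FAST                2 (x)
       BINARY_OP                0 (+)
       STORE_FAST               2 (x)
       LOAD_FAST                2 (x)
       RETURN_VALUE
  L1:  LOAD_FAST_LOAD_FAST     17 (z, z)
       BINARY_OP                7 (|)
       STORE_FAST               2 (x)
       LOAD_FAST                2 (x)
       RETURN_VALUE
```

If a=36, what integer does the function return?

46728

LOAD_FAST_LOAD_FAST a,a → push 36,36. Stack: [36, 36]
BINARY_OP // → 36 // 36 = 1. Stack: [1]
STORE_FAST z → z=1. Stack: []
LOAD_CONST → push 2. Stack: [2]
LOAD_FAST z → push 1. Stack: [2, 1]
BINARY_OP - → 2 - 1 = 1. Stack: [1]
LOAD_FAST a → push 36. Stack: [1, 36]
BINARY_OP * → 1 * 36 = 36. Stack: [36]
STORE_FAST z → z=36. Stack: []
LOAD_FAST_LOAD_FAST a,z → push 36,36. Stack: [36, 36]
COMPARE_OP bool(<=) → 36 vs 36 = True. Stack: [True]
POP_JUMP_IF_FALSE → pop True; no jump. Stack: []
LOAD_FAST_LOAD_FAST z,a → push 36,36. Stack: [36, 36]
BINARY_OP * → 36 * 36 = 1296. Stack: [1296]
LOAD_FAST z → push 36. Stack: [1296, 36]
BINARY_OP * → 1296 * 36 = 46656. Stack: [46656]
STORE_FAST x → x=46656. Stack: []
LOAD_FAST_LOAD_FAST a,z → push 36,36. Stack: [36, 36]
BINARY_OP + → 36 + 36 = 72. Stack: [72]
LOAD_FAST x → push 46656. Stack: [72, 46656]
BINARY_OP + → 72 + 46656 = 46728. Stack: [46728]
STORE_FAST x → x=46728. Stack: []
LOAD_FAST x → push 46728. Stack: [46728]
RETURN_VALUE → return 46728.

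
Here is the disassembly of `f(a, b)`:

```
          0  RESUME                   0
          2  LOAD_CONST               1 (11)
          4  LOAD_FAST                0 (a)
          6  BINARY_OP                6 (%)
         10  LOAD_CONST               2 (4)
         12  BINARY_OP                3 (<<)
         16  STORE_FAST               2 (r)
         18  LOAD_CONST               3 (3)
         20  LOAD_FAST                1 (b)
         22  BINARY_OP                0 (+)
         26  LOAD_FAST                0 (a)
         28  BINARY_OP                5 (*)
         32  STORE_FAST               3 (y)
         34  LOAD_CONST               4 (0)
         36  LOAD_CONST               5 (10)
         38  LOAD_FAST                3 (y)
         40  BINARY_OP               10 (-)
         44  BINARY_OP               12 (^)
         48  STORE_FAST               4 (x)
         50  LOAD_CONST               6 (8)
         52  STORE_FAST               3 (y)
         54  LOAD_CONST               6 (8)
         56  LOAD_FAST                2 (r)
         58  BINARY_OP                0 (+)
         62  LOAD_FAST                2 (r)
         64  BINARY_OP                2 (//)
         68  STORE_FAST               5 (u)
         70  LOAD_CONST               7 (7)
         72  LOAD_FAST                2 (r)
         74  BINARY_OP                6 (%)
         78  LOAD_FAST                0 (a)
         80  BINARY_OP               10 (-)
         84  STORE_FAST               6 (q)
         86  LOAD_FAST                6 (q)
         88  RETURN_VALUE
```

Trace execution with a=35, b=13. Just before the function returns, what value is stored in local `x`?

LOAD_CONST → push 11. Stack: [11]
LOAD_FAST a → push 35. Stack: [11, 35]
BINARY_OP % → 11 % 35 = 11. Stack: [11]
LOAD_CONST → push 4. Stack: [11, 4]
BINARY_OP << → 11 << 4 = 176. Stack: [176]
STORE_FAST r → r=176. Stack: []
LOAD_CONST → push 3. Stack: [3]
LOAD_FAST b → push 13. Stack: [3, 13]
BINARY_OP + → 3 + 13 = 16. Stack: [16]
LOAD_FAST a → push 35. Stack: [16, 35]
BINARY_OP * → 16 * 35 = 560. Stack: [560]
STORE_FAST y → y=560. Stack: []
LOAD_CONST → push 0. Stack: [0]
LOAD_CONST → push 10. Stack: [0, 10]
LOAD_FAST y → push 560. Stack: [0, 10, 560]
BINARY_OP - → 10 - 560 = -550. Stack: [0, -550]
BINARY_OP ^ → 0 ^ -550 = -550. Stack: [-550]
STORE_FAST x → x=-550. Stack: []
LOAD_CONST → push 8. Stack: [8]
STORE_FAST y → y=8. Stack: []
LOAD_CONST → push 8. Stack: [8]
LOAD_FAST r → push 176. Stack: [8, 176]
BINARY_OP + → 8 + 176 = 184. Stack: [184]
LOAD_FAST r → push 176. Stack: [184, 176]
BINARY_OP // → 184 // 176 = 1. Stack: [1]
STORE_FAST u → u=1. Stack: []
LOAD_CONST → push 7. Stack: [7]
LOAD_FAST r → push 176. Stack: [7, 176]
BINARY_OP % → 7 % 176 = 7. Stack: [7]
LOAD_FAST a → push 35. Stack: [7, 35]
BINARY_OP - → 7 - 35 = -28. Stack: [-28]
STORE_FAST q → q=-28. Stack: []
LOAD_FAST q → push -28. Stack: [-28]
RETURN_VALUE → return -28.

-550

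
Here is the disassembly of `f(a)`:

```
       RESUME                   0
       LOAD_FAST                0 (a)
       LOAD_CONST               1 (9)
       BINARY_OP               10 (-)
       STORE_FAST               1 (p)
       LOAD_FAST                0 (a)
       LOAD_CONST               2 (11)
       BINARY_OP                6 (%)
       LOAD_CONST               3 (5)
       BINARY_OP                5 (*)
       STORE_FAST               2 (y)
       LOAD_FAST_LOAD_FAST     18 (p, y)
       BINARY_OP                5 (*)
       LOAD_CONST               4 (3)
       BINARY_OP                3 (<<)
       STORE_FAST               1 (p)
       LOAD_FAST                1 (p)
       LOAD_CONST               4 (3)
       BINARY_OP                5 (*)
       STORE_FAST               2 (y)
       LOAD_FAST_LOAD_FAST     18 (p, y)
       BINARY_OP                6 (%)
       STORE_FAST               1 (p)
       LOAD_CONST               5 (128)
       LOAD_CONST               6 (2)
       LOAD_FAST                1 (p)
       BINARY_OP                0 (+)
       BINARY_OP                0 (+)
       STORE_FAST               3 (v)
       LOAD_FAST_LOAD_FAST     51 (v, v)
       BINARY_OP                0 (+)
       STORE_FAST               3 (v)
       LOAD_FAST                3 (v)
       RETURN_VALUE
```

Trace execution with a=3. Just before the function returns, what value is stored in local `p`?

LOAD_FAST a → push 3. Stack: [3]
LOAD_CONST → push 9. Stack: [3, 9]
BINARY_OP - → 3 - 9 = -6. Stack: [-6]
STORE_FAST p → p=-6. Stack: []
LOAD_FAST a → push 3. Stack: [3]
LOAD_CONST → push 11. Stack: [3, 11]
BINARY_OP % → 3 % 11 = 3. Stack: [3]
LOAD_CONST → push 5. Stack: [3, 5]
BINARY_OP * → 3 * 5 = 15. Stack: [15]
STORE_FAST y → y=15. Stack: []
LOAD_FAST_LOAD_FAST p,y → push -6,15. Stack: [-6, 15]
BINARY_OP * → -6 * 15 = -90. Stack: [-90]
LOAD_CONST → push 3. Stack: [-90, 3]
BINARY_OP << → -90 << 3 = -720. Stack: [-720]
STORE_FAST p → p=-720. Stack: []
LOAD_FAST p → push -720. Stack: [-720]
LOAD_CONST → push 3. Stack: [-720, 3]
BINARY_OP * → -720 * 3 = -2160. Stack: [-2160]
STORE_FAST y → y=-2160. Stack: []
LOAD_FAST_LOAD_FAST p,y → push -720,-2160. Stack: [-720, -2160]
BINARY_OP % → -720 % -2160 = -720. Stack: [-720]
STORE_FAST p → p=-720. Stack: []
LOAD_CONST → push 128. Stack: [128]
LOAD_CONST → push 2. Stack: [128, 2]
LOAD_FAST p → push -720. Stack: [128, 2, -720]
BINARY_OP + → 2 + -720 = -718. Stack: [128, -718]
BINARY_OP + → 128 + -718 = -590. Stack: [-590]
STORE_FAST v → v=-590. Stack: []
LOAD_FAST_LOAD_FAST v,v → push -590,-590. Stack: [-590, -590]
BINARY_OP + → -590 + -590 = -1180. Stack: [-1180]
STORE_FAST v → v=-1180. Stack: []
LOAD_FAST v → push -1180. Stack: [-1180]
RETURN_VALUE → return -1180.

-720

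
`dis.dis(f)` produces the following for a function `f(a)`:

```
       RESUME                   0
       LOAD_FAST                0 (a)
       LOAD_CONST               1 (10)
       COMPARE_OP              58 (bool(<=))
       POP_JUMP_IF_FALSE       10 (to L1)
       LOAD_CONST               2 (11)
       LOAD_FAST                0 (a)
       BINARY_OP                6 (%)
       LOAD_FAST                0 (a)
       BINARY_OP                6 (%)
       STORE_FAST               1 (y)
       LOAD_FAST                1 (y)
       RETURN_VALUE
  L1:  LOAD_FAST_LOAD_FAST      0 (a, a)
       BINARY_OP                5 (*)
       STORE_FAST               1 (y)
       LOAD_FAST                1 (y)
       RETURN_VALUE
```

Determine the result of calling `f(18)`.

324

LOAD_FAST a → push 18. Stack: [18]
LOAD_CONST → push 10. Stack: [18, 10]
COMPARE_OP bool(<=) → 18 vs 10 = False. Stack: [False]
POP_JUMP_IF_FALSE → pop False; jump. Stack: []
LOAD_FAST_LOAD_FAST a,a → push 18,18. Stack: [18, 18]
BINARY_OP * → 18 * 18 = 324. Stack: [324]
STORE_FAST y → y=324. Stack: []
LOAD_FAST y → push 324. Stack: [324]
RETURN_VALUE → return 324.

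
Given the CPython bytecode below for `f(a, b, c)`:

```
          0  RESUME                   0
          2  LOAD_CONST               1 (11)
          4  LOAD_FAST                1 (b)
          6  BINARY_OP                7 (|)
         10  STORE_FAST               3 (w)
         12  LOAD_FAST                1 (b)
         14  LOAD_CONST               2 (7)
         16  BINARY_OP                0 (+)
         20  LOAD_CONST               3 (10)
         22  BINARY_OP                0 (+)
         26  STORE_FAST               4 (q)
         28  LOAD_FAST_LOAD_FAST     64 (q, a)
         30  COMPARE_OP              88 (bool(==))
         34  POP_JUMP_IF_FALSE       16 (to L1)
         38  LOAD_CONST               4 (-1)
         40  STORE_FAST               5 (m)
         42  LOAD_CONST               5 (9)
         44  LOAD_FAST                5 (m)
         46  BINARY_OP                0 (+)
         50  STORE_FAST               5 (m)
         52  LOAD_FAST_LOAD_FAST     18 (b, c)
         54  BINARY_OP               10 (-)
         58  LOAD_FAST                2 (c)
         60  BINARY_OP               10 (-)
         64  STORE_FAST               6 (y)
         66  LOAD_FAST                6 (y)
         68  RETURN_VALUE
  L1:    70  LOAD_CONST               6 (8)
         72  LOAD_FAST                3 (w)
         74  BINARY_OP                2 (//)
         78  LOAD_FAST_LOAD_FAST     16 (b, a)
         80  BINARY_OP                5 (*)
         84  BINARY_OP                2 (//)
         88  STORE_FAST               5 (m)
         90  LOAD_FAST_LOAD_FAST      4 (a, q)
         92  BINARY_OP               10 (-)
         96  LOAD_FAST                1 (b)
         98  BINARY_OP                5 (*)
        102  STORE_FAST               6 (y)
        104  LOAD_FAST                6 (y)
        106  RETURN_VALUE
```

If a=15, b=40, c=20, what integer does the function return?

-1680

LOAD_CONST → push 11. Stack: [11]
LOAD_FAST b → push 40. Stack: [11, 40]
BINARY_OP | → 11 | 40 = 43. Stack: [43]
STORE_FAST w → w=43. Stack: []
LOAD_FAST b → push 40. Stack: [40]
LOAD_CONST → push 7. Stack: [40, 7]
BINARY_OP + → 40 + 7 = 47. Stack: [47]
LOAD_CONST → push 10. Stack: [47, 10]
BINARY_OP + → 47 + 10 = 57. Stack: [57]
STORE_FAST q → q=57. Stack: []
LOAD_FAST_LOAD_FAST q,a → push 57,15. Stack: [57, 15]
COMPARE_OP bool(==) → 57 vs 15 = False. Stack: [False]
POP_JUMP_IF_FALSE → pop False; jump. Stack: []
LOAD_CONST → push 8. Stack: [8]
LOAD_FAST w → push 43. Stack: [8, 43]
BINARY_OP // → 8 // 43 = 0. Stack: [0]
LOAD_FAST_LOAD_FAST b,a → push 40,15. Stack: [0, 40, 15]
BINARY_OP * → 40 * 15 = 600. Stack: [0, 600]
BINARY_OP // → 0 // 600 = 0. Stack: [0]
STORE_FAST m → m=0. Stack: []
LOAD_FAST_LOAD_FAST a,q → push 15,57. Stack: [15, 57]
BINARY_OP - → 15 - 57 = -42. Stack: [-42]
LOAD_FAST b → push 40. Stack: [-42, 40]
BINARY_OP * → -42 * 40 = -1680. Stack: [-1680]
STORE_FAST y → y=-1680. Stack: []
LOAD_FAST y → push -1680. Stack: [-1680]
RETURN_VALUE → return -1680.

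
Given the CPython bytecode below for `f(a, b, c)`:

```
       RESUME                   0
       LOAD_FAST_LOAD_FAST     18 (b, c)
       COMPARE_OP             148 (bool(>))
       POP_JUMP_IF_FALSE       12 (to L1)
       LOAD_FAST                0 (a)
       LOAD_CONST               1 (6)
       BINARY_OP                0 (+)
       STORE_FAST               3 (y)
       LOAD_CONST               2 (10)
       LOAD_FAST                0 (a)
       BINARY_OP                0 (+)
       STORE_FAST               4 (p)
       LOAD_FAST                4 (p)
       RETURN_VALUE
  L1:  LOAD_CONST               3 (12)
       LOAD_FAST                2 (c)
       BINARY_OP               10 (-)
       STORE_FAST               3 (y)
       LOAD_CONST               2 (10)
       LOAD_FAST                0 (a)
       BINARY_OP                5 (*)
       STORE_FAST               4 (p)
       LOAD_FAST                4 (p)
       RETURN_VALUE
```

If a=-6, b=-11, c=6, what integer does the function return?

-60

LOAD_FAST_LOAD_FAST b,c → push -11,6. Stack: [-11, 6]
COMPARE_OP bool(>) → -11 vs 6 = False. Stack: [False]
POP_JUMP_IF_FALSE → pop False; jump. Stack: []
LOAD_CONST → push 12. Stack: [12]
LOAD_FAST c → push 6. Stack: [12, 6]
BINARY_OP - → 12 - 6 = 6. Stack: [6]
STORE_FAST y → y=6. Stack: []
LOAD_CONST → push 10. Stack: [10]
LOAD_FAST a → push -6. Stack: [10, -6]
BINARY_OP * → 10 * -6 = -60. Stack: [-60]
STORE_FAST p → p=-60. Stack: []
LOAD_FAST p → push -60. Stack: [-60]
RETURN_VALUE → return -60.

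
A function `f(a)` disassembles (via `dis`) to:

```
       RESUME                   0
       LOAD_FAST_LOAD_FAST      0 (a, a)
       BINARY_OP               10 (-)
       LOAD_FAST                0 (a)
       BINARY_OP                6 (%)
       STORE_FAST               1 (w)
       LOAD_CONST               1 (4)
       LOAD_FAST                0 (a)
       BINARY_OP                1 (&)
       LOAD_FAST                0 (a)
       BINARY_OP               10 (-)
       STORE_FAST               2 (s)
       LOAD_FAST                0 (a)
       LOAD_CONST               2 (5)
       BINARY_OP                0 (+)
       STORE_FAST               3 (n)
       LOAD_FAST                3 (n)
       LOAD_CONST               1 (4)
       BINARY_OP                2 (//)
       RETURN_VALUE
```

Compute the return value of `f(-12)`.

LOAD_FAST_LOAD_FAST a,a → push -12,-12. Stack: [-12, -12]
BINARY_OP - → -12 - -12 = 0. Stack: [0]
LOAD_FAST a → push -12. Stack: [0, -12]
BINARY_OP % → 0 % -12 = 0. Stack: [0]
STORE_FAST w → w=0. Stack: []
LOAD_CONST → push 4. Stack: [4]
LOAD_FAST a → push -12. Stack: [4, -12]
BINARY_OP & → 4 & -12 = 4. Stack: [4]
LOAD_FAST a → push -12. Stack: [4, -12]
BINARY_OP - → 4 - -12 = 16. Stack: [16]
STORE_FAST s → s=16. Stack: []
LOAD_FAST a → push -12. Stack: [-12]
LOAD_CONST → push 5. Stack: [-12, 5]
BINARY_OP + → -12 + 5 = -7. Stack: [-7]
STORE_FAST n → n=-7. Stack: []
LOAD_FAST n → push -7. Stack: [-7]
LOAD_CONST → push 4. Stack: [-7, 4]
BINARY_OP // → -7 // 4 = -2. Stack: [-2]
RETURN_VALUE → return -2.

-2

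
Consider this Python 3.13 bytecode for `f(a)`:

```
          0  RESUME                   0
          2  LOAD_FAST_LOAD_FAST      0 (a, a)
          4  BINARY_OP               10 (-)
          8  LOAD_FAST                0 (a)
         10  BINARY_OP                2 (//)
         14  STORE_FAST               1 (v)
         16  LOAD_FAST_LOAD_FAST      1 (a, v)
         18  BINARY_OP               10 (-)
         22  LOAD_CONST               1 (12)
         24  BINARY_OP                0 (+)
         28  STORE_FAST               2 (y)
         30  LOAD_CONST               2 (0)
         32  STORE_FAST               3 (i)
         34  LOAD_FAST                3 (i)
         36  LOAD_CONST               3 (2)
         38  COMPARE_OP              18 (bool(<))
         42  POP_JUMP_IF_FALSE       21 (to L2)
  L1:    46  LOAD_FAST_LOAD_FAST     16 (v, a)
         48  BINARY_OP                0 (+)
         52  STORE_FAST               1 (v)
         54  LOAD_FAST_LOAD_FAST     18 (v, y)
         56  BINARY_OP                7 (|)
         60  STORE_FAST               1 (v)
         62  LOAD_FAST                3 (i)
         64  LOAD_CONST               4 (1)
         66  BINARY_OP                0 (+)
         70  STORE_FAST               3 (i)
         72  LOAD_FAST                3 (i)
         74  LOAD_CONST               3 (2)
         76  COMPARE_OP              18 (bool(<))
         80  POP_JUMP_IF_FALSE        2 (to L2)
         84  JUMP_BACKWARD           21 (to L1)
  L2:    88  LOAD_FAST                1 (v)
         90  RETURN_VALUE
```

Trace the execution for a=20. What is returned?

104

LOAD_FAST_LOAD_FAST a,a → push 20,20. Stack: [20, 20]
BINARY_OP - → 20 - 20 = 0. Stack: [0]
LOAD_FAST a → push 20. Stack: [0, 20]
BINARY_OP // → 0 // 20 = 0. Stack: [0]
STORE_FAST v → v=0. Stack: []
LOAD_FAST_LOAD_FAST a,v → push 20,0. Stack: [20, 0]
BINARY_OP - → 20 - 0 = 20. Stack: [20]
LOAD_CONST → push 12. Stack: [20, 12]
BINARY_OP + → 20 + 12 = 32. Stack: [32]
STORE_FAST y → y=32. Stack: []
LOAD_CONST → push 0. Stack: [0]
STORE_FAST i → i=0. Stack: []
LOAD_FAST i → push 0. Stack: [0]
LOAD_CONST → push 2. Stack: [0, 2]
COMPARE_OP bool(<) → 0 vs 2 = True. Stack: [True]
POP_JUMP_IF_FALSE → pop True; no jump. Stack: []
LOAD_FAST_LOAD_FAST v,a → push 0,20. Stack: [0, 20]
BINARY_OP + → 0 + 20 = 20. Stack: [20]
STORE_FAST v → v=20. Stack: []
LOAD_FAST_LOAD_FAST v,y → push 20,32. Stack: [20, 32]
BINARY_OP | → 20 | 32 = 52. Stack: [52]
STORE_FAST v → v=52. Stack: []
LOAD_FAST i → push 0. Stack: [0]
LOAD_CONST → push 1. Stack: [0, 1]
BINARY_OP + → 0 + 1 = 1. Stack: [1]
STORE_FAST i → i=1. Stack: []
LOAD_FAST i → push 1. Stack: [1]
LOAD_CONST → push 2. Stack: [1, 2]
COMPARE_OP bool(<) → 1 vs 2 = True. Stack: [True]
POP_JUMP_IF_FALSE → pop True; no jump. Stack: []
LOAD_FAST_LOAD_FAST v,a → push 52,20. Stack: [52, 20]
BINARY_OP + → 52 + 20 = 72. Stack: [72]
STORE_FAST v → v=72. Stack: []
LOAD_FAST_LOAD_FAST v,y → push 72,32. Stack: [72, 32]
BINARY_OP | → 72 | 32 = 104. Stack: [104]
STORE_FAST v → v=104. Stack: []
LOAD_FAST i → push 1. Stack: [1]
LOAD_CONST → push 1. Stack: [1, 1]
BINARY_OP + → 1 + 1 = 2. Stack: [2]
STORE_FAST i → i=2. Stack: []
LOAD_FAST i → push 2. Stack: [2]
LOAD_CONST → push 2. Stack: [2, 2]
COMPARE_OP bool(<) → 2 vs 2 = False. Stack: [False]
POP_JUMP_IF_FALSE → pop False; jump. Stack: []
LOAD_FAST v → push 104. Stack: [104]
RETURN_VALUE → return 104.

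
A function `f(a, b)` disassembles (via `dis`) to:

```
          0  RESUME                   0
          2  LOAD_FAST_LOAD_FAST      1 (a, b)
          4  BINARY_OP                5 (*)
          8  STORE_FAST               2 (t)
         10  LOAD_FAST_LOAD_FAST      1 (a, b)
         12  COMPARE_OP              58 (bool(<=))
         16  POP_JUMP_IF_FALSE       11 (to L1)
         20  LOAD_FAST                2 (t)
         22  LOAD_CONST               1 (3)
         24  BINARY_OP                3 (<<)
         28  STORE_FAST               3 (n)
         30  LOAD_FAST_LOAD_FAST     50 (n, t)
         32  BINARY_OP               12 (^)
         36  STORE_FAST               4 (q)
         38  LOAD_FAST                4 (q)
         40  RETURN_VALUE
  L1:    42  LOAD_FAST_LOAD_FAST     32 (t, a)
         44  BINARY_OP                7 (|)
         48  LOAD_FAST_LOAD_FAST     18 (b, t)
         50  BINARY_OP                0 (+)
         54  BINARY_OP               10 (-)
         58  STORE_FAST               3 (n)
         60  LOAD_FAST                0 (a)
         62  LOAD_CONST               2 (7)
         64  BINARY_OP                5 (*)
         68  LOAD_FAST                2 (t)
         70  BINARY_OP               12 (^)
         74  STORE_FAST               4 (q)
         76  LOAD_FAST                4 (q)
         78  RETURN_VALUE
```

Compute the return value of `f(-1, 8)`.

LOAD_FAST_LOAD_FAST a,b → push -1,8. Stack: [-1, 8]
BINARY_OP * → -1 * 8 = -8. Stack: [-8]
STORE_FAST t → t=-8. Stack: []
LOAD_FAST_LOAD_FAST a,b → push -1,8. Stack: [-1, 8]
COMPARE_OP bool(<=) → -1 vs 8 = True. Stack: [True]
POP_JUMP_IF_FALSE → pop True; no jump. Stack: []
LOAD_FAST t → push -8. Stack: [-8]
LOAD_CONST → push 3. Stack: [-8, 3]
BINARY_OP << → -8 << 3 = -64. Stack: [-64]
STORE_FAST n → n=-64. Stack: []
LOAD_FAST_LOAD_FAST n,t → push -64,-8. Stack: [-64, -8]
BINARY_OP ^ → -64 ^ -8 = 56. Stack: [56]
STORE_FAST q → q=56. Stack: []
LOAD_FAST q → push 56. Stack: [56]
RETURN_VALUE → return 56.

56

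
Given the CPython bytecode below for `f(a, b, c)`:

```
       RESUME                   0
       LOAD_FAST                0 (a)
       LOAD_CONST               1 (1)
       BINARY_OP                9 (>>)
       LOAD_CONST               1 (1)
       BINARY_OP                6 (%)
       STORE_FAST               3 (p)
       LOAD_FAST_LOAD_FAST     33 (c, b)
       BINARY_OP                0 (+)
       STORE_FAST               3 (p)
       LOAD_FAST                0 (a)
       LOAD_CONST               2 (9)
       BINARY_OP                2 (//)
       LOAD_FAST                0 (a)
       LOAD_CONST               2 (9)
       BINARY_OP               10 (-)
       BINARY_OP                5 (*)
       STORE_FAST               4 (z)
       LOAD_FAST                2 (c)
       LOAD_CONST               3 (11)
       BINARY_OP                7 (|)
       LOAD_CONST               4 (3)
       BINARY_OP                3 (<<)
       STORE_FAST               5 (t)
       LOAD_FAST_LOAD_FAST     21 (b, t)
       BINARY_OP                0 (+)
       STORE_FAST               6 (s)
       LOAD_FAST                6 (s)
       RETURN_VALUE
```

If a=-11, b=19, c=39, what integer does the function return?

LOAD_FAST a → push -11. Stack: [-11]
LOAD_CONST → push 1. Stack: [-11, 1]
BINARY_OP >> → -11 >> 1 = -6. Stack: [-6]
LOAD_CONST → push 1. Stack: [-6, 1]
BINARY_OP % → -6 % 1 = 0. Stack: [0]
STORE_FAST p → p=0. Stack: []
LOAD_FAST_LOAD_FAST c,b → push 39,19. Stack: [39, 19]
BINARY_OP + → 39 + 19 = 58. Stack: [58]
STORE_FAST p → p=58. Stack: []
LOAD_FAST a → push -11. Stack: [-11]
LOAD_CONST → push 9. Stack: [-11, 9]
BINARY_OP // → -11 // 9 = -2. Stack: [-2]
LOAD_FAST a → push -11. Stack: [-2, -11]
LOAD_CONST → push 9. Stack: [-2, -11, 9]
BINARY_OP - → -11 - 9 = -20. Stack: [-2, -20]
BINARY_OP * → -2 * -20 = 40. Stack: [40]
STORE_FAST z → z=40. Stack: []
LOAD_FAST c → push 39. Stack: [39]
LOAD_CONST → push 11. Stack: [39, 11]
BINARY_OP | → 39 | 11 = 47. Stack: [47]
LOAD_CONST → push 3. Stack: [47, 3]
BINARY_OP << → 47 << 3 = 376. Stack: [376]
STORE_FAST t → t=376. Stack: []
LOAD_FAST_LOAD_FAST b,t → push 19,376. Stack: [19, 376]
BINARY_OP + → 19 + 376 = 395. Stack: [395]
STORE_FAST s → s=395. Stack: []
LOAD_FAST s → push 395. Stack: [395]
RETURN_VALUE → return 395.

395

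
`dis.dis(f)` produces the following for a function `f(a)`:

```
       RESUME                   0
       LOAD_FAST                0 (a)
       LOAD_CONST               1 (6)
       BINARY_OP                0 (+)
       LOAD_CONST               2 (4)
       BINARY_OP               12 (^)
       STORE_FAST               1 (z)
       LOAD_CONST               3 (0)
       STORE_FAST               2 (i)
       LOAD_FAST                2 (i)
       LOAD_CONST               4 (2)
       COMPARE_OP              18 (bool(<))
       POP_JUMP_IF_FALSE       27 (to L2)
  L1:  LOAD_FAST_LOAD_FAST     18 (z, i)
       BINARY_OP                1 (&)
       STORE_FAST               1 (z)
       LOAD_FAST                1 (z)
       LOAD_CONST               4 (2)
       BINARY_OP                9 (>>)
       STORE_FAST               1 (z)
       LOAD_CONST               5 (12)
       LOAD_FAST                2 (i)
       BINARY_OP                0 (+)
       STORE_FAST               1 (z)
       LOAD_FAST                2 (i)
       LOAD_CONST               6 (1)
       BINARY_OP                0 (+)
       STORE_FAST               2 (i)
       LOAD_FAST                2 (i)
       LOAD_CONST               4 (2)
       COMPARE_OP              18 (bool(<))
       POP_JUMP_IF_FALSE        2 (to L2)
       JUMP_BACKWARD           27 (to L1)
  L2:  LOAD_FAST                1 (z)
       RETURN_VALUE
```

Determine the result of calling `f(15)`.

LOAD_FAST a → push 15. Stack: [15]
LOAD_CONST → push 6. Stack: [15, 6]
BINARY_OP + → 15 + 6 = 21. Stack: [21]
LOAD_CONST → push 4. Stack: [21, 4]
BINARY_OP ^ → 21 ^ 4 = 17. Stack: [17]
STORE_FAST z → z=17. Stack: []
LOAD_CONST → push 0. Stack: [0]
STORE_FAST i → i=0. Stack: []
LOAD_FAST i → push 0. Stack: [0]
LOAD_CONST → push 2. Stack: [0, 2]
COMPARE_OP bool(<) → 0 vs 2 = True. Stack: [True]
POP_JUMP_IF_FALSE → pop True; no jump. Stack: []
LOAD_FAST_LOAD_FAST z,i → push 17,0. Stack: [17, 0]
BINARY_OP & → 17 & 0 = 0. Stack: [0]
STORE_FAST z → z=0. Stack: []
LOAD_FAST z → push 0. Stack: [0]
LOAD_CONST → push 2. Stack: [0, 2]
BINARY_OP >> → 0 >> 2 = 0. Stack: [0]
STORE_FAST z → z=0. Stack: []
LOAD_CONST → push 12. Stack: [12]
LOAD_FAST i → push 0. Stack: [12, 0]
BINARY_OP + → 12 + 0 = 12. Stack: [12]
STORE_FAST z → z=12. Stack: []
LOAD_FAST i → push 0. Stack: [0]
LOAD_CONST → push 1. Stack: [0, 1]
BINARY_OP + → 0 + 1 = 1. Stack: [1]
STORE_FAST i → i=1. Stack: []
LOAD_FAST i → push 1. Stack: [1]
LOAD_CONST → push 2. Stack: [1, 2]
COMPARE_OP bool(<) → 1 vs 2 = True. Stack: [True]
POP_JUMP_IF_FALSE → pop True; no jump. Stack: []
LOAD_FAST_LOAD_FAST z,i → push 12,1. Stack: [12, 1]
BINARY_OP & → 12 & 1 = 0. Stack: [0]
STORE_FAST z → z=0. Stack: []
LOAD_FAST z → push 0. Stack: [0]
LOAD_CONST → push 2. Stack: [0, 2]
BINARY_OP >> → 0 >> 2 = 0. Stack: [0]
STORE_FAST z → z=0. Stack: []
LOAD_CONST → push 12. Stack: [12]
LOAD_FAST i → push 1. Stack: [12, 1]
BINARY_OP + → 12 + 1 = 13. Stack: [13]
STORE_FAST z → z=13. Stack: []
LOAD_FAST i → push 1. Stack: [1]
LOAD_CONST → push 1. Stack: [1, 1]
BINARY_OP + → 1 + 1 = 2. Stack: [2]
STORE_FAST i → i=2. Stack: []
LOAD_FAST i → push 2. Stack: [2]
LOAD_CONST → push 2. Stack: [2, 2]
COMPARE_OP bool(<) → 2 vs 2 = False. Stack: [False]
POP_JUMP_IF_FALSE → pop False; jump. Stack: []
LOAD_FAST z → push 13. Stack: [13]
RETURN_VALUE → return 13.

13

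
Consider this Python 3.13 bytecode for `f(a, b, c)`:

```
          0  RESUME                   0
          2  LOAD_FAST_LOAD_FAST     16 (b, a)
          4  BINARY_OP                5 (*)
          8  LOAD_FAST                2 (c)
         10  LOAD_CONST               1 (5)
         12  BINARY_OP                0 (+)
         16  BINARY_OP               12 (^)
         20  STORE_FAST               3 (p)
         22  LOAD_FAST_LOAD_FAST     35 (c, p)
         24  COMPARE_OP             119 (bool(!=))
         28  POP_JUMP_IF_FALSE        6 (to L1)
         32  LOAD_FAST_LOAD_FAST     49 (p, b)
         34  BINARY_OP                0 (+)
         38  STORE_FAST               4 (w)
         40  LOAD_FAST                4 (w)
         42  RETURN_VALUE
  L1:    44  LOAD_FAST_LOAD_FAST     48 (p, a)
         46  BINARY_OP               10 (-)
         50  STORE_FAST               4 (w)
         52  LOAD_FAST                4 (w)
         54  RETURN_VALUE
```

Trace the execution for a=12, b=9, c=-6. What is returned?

-100

LOAD_FAST_LOAD_FAST b,a → push 9,12. Stack: [9, 12]
BINARY_OP * → 9 * 12 = 108. Stack: [108]
LOAD_FAST c → push -6. Stack: [108, -6]
LOAD_CONST → push 5. Stack: [108, -6, 5]
BINARY_OP + → -6 + 5 = -1. Stack: [108, -1]
BINARY_OP ^ → 108 ^ -1 = -109. Stack: [-109]
STORE_FAST p → p=-109. Stack: []
LOAD_FAST_LOAD_FAST c,p → push -6,-109. Stack: [-6, -109]
COMPARE_OP bool(!=) → -6 vs -109 = True. Stack: [True]
POP_JUMP_IF_FALSE → pop True; no jump. Stack: []
LOAD_FAST_LOAD_FAST p,b → push -109,9. Stack: [-109, 9]
BINARY_OP + → -109 + 9 = -100. Stack: [-100]
STORE_FAST w → w=-100. Stack: []
LOAD_FAST w → push -100. Stack: [-100]
RETURN_VALUE → return -100.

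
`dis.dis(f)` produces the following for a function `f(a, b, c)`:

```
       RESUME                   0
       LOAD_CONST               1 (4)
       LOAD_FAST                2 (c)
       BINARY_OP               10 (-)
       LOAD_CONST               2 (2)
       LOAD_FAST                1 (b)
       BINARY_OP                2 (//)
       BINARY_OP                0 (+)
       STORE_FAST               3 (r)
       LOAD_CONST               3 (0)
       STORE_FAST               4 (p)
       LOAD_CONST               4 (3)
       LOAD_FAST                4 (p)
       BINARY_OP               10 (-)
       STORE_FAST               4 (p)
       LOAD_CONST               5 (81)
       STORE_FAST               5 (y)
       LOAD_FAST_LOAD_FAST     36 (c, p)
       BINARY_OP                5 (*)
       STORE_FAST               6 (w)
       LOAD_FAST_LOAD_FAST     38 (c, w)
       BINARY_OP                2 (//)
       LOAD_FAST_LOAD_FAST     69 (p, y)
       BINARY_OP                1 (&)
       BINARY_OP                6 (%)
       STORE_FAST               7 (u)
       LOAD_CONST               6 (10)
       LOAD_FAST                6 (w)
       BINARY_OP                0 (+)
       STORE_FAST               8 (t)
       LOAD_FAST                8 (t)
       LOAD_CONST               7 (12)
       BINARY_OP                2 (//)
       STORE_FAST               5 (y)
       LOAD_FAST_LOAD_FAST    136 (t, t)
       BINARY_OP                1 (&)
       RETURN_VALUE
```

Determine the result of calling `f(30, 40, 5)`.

25

LOAD_CONST → push 4. Stack: [4]
LOAD_FAST c → push 5. Stack: [4, 5]
BINARY_OP - → 4 - 5 = -1. Stack: [-1]
LOAD_CONST → push 2. Stack: [-1, 2]
LOAD_FAST b → push 40. Stack: [-1, 2, 40]
BINARY_OP // → 2 // 40 = 0. Stack: [-1, 0]
BINARY_OP + → -1 + 0 = -1. Stack: [-1]
STORE_FAST r → r=-1. Stack: []
LOAD_CONST → push 0. Stack: [0]
STORE_FAST p → p=0. Stack: []
LOAD_CONST → push 3. Stack: [3]
LOAD_FAST p → push 0. Stack: [3, 0]
BINARY_OP - → 3 - 0 = 3. Stack: [3]
STORE_FAST p → p=3. Stack: []
LOAD_CONST → push 81. Stack: [81]
STORE_FAST y → y=81. Stack: []
LOAD_FAST_LOAD_FAST c,p → push 5,3. Stack: [5, 3]
BINARY_OP * → 5 * 3 = 15. Stack: [15]
STORE_FAST w → w=15. Stack: []
LOAD_FAST_LOAD_FAST c,w → push 5,15. Stack: [5, 15]
BINARY_OP // → 5 // 15 = 0. Stack: [0]
LOAD_FAST_LOAD_FAST p,y → push 3,81. Stack: [0, 3, 81]
BINARY_OP & → 3 & 81 = 1. Stack: [0, 1]
BINARY_OP % → 0 % 1 = 0. Stack: [0]
STORE_FAST u → u=0. Stack: []
LOAD_CONST → push 10. Stack: [10]
LOAD_FAST w → push 15. Stack: [10, 15]
BINARY_OP + → 10 + 15 = 25. Stack: [25]
STORE_FAST t → t=25. Stack: []
LOAD_FAST t → push 25. Stack: [25]
LOAD_CONST → push 12. Stack: [25, 12]
BINARY_OP // → 25 // 12 = 2. Stack: [2]
STORE_FAST y → y=2. Stack: []
LOAD_FAST_LOAD_FAST t,t → push 25,25. Stack: [25, 25]
BINARY_OP & → 25 & 25 = 25. Stack: [25]
RETURN_VALUE → return 25.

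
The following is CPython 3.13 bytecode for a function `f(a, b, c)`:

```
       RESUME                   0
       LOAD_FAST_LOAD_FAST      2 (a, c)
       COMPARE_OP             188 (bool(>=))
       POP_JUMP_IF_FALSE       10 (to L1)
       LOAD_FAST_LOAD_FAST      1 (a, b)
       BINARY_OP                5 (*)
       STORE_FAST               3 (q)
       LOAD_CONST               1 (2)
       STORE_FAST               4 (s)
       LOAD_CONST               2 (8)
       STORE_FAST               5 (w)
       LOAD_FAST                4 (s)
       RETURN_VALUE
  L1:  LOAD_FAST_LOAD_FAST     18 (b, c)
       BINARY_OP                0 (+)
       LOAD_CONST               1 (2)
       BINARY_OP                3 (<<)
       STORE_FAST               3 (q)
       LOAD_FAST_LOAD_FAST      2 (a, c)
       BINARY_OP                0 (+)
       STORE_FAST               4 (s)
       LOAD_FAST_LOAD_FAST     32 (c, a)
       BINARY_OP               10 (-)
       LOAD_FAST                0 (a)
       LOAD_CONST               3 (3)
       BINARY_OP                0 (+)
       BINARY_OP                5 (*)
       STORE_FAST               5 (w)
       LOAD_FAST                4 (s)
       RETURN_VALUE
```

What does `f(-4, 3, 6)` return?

LOAD_FAST_LOAD_FAST a,c → push -4,6. Stack: [-4, 6]
COMPARE_OP bool(>=) → -4 vs 6 = False. Stack: [False]
POP_JUMP_IF_FALSE → pop False; jump. Stack: []
LOAD_FAST_LOAD_FAST b,c → push 3,6. Stack: [3, 6]
BINARY_OP + → 3 + 6 = 9. Stack: [9]
LOAD_CONST → push 2. Stack: [9, 2]
BINARY_OP << → 9 << 2 = 36. Stack: [36]
STORE_FAST q → q=36. Stack: []
LOAD_FAST_LOAD_FAST a,c → push -4,6. Stack: [-4, 6]
BINARY_OP + → -4 + 6 = 2. Stack: [2]
STORE_FAST s → s=2. Stack: []
LOAD_FAST_LOAD_FAST c,a → push 6,-4. Stack: [6, -4]
BINARY_OP - → 6 - -4 = 10. Stack: [10]
LOAD_FAST a → push -4. Stack: [10, -4]
LOAD_CONST → push 3. Stack: [10, -4, 3]
BINARY_OP + → -4 + 3 = -1. Stack: [10, -1]
BINARY_OP * → 10 * -1 = -10. Stack: [-10]
STORE_FAST w → w=-10. Stack: []
LOAD_FAST s → push 2. Stack: [2]
RETURN_VALUE → return 2.

2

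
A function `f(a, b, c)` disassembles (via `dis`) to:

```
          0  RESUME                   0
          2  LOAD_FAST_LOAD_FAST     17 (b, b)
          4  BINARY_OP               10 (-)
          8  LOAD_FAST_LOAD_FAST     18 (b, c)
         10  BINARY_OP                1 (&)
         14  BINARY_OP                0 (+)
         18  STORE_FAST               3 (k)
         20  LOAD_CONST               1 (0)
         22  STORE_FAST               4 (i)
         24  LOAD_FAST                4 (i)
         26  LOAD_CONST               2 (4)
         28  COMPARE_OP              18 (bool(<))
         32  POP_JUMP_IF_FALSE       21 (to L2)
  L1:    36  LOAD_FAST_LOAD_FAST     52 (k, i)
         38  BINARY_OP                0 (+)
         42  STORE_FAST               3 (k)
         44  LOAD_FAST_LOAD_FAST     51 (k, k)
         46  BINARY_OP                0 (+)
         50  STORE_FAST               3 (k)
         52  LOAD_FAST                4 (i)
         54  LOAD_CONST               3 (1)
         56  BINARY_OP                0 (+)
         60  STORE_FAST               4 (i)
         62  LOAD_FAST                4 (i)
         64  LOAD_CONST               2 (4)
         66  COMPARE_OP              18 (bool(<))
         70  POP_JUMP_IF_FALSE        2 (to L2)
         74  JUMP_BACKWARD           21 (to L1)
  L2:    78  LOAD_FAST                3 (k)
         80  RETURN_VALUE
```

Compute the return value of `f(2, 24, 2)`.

22

LOAD_FAST_LOAD_FAST b,b → push 24,24
BINARY_OP - → 24 - 24 = 0
LOAD_FAST_LOAD_FAST b,c → push 24,2
BINARY_OP & → 24 & 2 = 0
BINARY_OP + → 0 + 0 = 0
STORE_FAST k → k=0
LOAD_CONST → push 0
STORE_FAST i → i=0
LOAD_FAST i → push 0
LOAD_CONST → push 4
COMPARE_OP bool(<) → 0 vs 4 = True
POP_JUMP_IF_FALSE → pop True; no jump
LOAD_FAST_LOAD_FAST k,i → push 0,0
BINARY_OP + → 0 + 0 = 0
STORE_FAST k → k=0
LOAD_FAST_LOAD_FAST k,k → push 0,0
BINARY_OP + → 0 + 0 = 0
STORE_FAST k → k=0
LOAD_FAST i → push 0
LOAD_CONST → push 1
BINARY_OP + → 0 + 1 = 1
STORE_FAST i → i=1
LOAD_FAST i → push 1
LOAD_CONST → push 4
COMPARE_OP bool(<) → 1 vs 4 = True
POP_JUMP_IF_FALSE → pop True; no jump
LOAD_FAST_LOAD_FAST k,i → push 0,1
BINARY_OP + → 0 + 1 = 1
STORE_FAST k → k=1
LOAD_FAST_LOAD_FAST k,k → push 1,1
BINARY_OP + → 1 + 1 = 2
STORE_FAST k → k=2
LOAD_FAST i → push 1
LOAD_CONST → push 1
BINARY_OP + → 1 + 1 = 2
STORE_FAST i → i=2
LOAD_FAST i → push 2
LOAD_CONST → push 4
COMPARE_OP bool(<) → 2 vs 4 = True
POP_JUMP_IF_FALSE → pop True; no jump
LOAD_FAST_LOAD_FAST k,i → push 2,2
BINARY_OP + → 2 + 2 = 4
STORE_FAST k → k=4
LOAD_FAST_LOAD_FAST k,k → push 4,4
BINARY_OP + → 4 + 4 = 8
STORE_FAST k → k=8
LOAD_FAST i → push 2
LOAD_CONST → push 1
BINARY_OP + → 2 + 1 = 3
STORE_FAST i → i=3
LOAD_FAST i → push 3
LOAD_CONST → push 4
COMPARE_OP bool(<) → 3 vs 4 = True
POP_JUMP_IF_FALSE → pop True; no jump
LOAD_FAST_LOAD_FAST k,i → push 8,3
BINARY_OP + → 8 + 3 = 11
STORE_FAST k → k=11
LOAD_FAST_LOAD_FAST k,k → push 11,11
BINARY_OP + → 11 + 11 = 22
STORE_FAST k → k=22
LOAD_FAST i → push 3
LOAD_CONST → push 1
BINARY_OP + → 3 + 1 = 4
STORE_FAST i → i=4
LOAD_FAST i → push 4
LOAD_CONST → push 4
COMPARE_OP bool(<) → 4 vs 4 = False
POP_JUMP_IF_FALSE → pop False; jump
LOAD_FAST k → push 22
RETURN_VALUE → return 22.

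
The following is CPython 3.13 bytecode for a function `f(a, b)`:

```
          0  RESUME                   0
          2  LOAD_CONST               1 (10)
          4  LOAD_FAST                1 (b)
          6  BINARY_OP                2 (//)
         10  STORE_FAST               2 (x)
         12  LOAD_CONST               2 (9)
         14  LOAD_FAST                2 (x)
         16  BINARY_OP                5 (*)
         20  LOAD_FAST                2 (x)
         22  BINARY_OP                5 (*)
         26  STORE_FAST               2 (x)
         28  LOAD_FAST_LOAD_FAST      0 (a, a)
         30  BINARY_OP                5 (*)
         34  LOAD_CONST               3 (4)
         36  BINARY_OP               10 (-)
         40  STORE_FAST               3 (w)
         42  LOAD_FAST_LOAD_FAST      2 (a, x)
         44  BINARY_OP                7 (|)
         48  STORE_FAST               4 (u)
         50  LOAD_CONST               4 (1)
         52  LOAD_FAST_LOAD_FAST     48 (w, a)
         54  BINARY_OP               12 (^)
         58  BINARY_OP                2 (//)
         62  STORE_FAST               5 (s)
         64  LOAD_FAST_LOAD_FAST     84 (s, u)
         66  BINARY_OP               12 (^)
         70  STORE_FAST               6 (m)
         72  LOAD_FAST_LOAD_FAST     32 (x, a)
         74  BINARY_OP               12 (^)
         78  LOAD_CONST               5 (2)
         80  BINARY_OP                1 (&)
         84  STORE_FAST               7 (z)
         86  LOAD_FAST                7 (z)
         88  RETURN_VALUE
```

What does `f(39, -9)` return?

LOAD_CONST → push 10. Stack: [10]
LOAD_FAST b → push -9. Stack: [10, -9]
BINARY_OP // → 10 // -9 = -2. Stack: [-2]
STORE_FAST x → x=-2. Stack: []
LOAD_CONST → push 9. Stack: [9]
LOAD_FAST x → push -2. Stack: [9, -2]
BINARY_OP * → 9 * -2 = -18. Stack: [-18]
LOAD_FAST x → push -2. Stack: [-18, -2]
BINARY_OP * → -18 * -2 = 36. Stack: [36]
STORE_FAST x → x=36. Stack: []
LOAD_FAST_LOAD_FAST a,a → push 39,39. Stack: [39, 39]
BINARY_OP * → 39 * 39 = 1521. Stack: [1521]
LOAD_CONST → push 4. Stack: [1521, 4]
BINARY_OP - → 1521 - 4 = 1517. Stack: [1517]
STORE_FAST w → w=1517. Stack: []
LOAD_FAST_LOAD_FAST a,x → push 39,36. Stack: [39, 36]
BINARY_OP | → 39 | 36 = 39. Stack: [39]
STORE_FAST u → u=39. Stack: []
LOAD_CONST → push 1. Stack: [1]
LOAD_FAST_LOAD_FAST w,a → push 1517,39. Stack: [1, 1517, 39]
BINARY_OP ^ → 1517 ^ 39 = 1482. Stack: [1, 1482]
BINARY_OP // → 1 // 1482 = 0. Stack: [0]
STORE_FAST s → s=0. Stack: []
LOAD_FAST_LOAD_FAST s,u → push 0,39. Stack: [0, 39]
BINARY_OP ^ → 0 ^ 39 = 39. Stack: [39]
STORE_FAST m → m=39. Stack: []
LOAD_FAST_LOAD_FAST x,a → push 36,39. Stack: [36, 39]
BINARY_OP ^ → 36 ^ 39 = 3. Stack: [3]
LOAD_CONST → push 2. Stack: [3, 2]
BINARY_OP & → 3 & 2 = 2. Stack: [2]
STORE_FAST z → z=2. Stack: []
LOAD_FAST z → push 2. Stack: [2]
RETURN_VALUE → return 2.

2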